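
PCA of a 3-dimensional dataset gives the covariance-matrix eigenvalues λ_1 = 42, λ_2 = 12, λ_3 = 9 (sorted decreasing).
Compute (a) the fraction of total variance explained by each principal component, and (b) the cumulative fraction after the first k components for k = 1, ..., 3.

Step 1 — total variance = trace(Sigma) = Σ λ_i = 42 + 12 + 9 = 63.

Step 2 — fraction explained by component i = λ_i / Σ λ:
  PC1: 42/63 = 0.6667
  PC2: 12/63 = 0.1905
  PC3: 9/63 = 0.1429

Step 3 — cumulative fraction after k components = (λ_1 + ... + λ_k) / Σ λ:
  k = 1: 42/63 = 0.6667
  k = 2: (42 + 12)/63 = 54/63 = 0.8571
  k = 3: (42 + 12 + 9)/63 = 63/63 = 1

Summary (fraction, with percent):

explained: PC1 0.6667 (66.67%), PC2 0.1905 (19.05%), PC3 0.1429 (14.29%);  cumulative: 0.6667, 0.8571, 1


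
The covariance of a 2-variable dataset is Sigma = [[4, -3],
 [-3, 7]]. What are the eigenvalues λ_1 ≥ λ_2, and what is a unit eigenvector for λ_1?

Step 1 — characteristic polynomial of 2×2 Sigma:
  det(Sigma - λI) = λ² - trace · λ + det = 0.
  trace = 4 + 7 = 11, det = 4·7 - (-3)² = 19.
Step 2 — discriminant:
  Δ = trace² - 4·det = 121 - 76 = 45.
Step 3 — eigenvalues:
  λ = (trace ± √Δ)/2 = (11 ± 6.7082)/2,
  λ_1 = 8.8541,  λ_2 = 2.1459.

Step 4 — unit eigenvector for λ_1: solve (Sigma - λ_1 I)v = 0. First row:
  (4 - 8.8541)·v_x + (-3)·v_y = 0, i.e. (-4.8541)·v_x + (-3)·v_y = 0,
  so v ∝ (b, λ_1 - a) = (-3, 4.8541); multiply by -1 so the first entry is positive: u = (3, -4.8541).
  ||u|| = √((3)² + (-4.8541)²) = √(32.5623) ≈ 5.7063,
  v_1 = u/||u|| ≈ (0.5257, -0.8507) (||v_1|| = 1).

λ_1 = 8.8541,  λ_2 = 2.1459;  v_1 ≈ (0.5257, -0.8507)


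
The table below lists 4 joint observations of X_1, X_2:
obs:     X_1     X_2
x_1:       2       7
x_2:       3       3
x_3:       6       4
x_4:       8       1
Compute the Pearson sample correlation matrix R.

Step 1 — column means:
  mean(X_1) = (2 + 3 + 6 + 8) / 4 = 19/4 = 4.75
  mean(X_2) = (7 + 3 + 4 + 1) / 4 = 15/4 = 3.75

Step 2 — sample variances and covariances s[i,j] = (1/(n-1)) · Σ_k (x_{k,i} - mean_i) · (x_{k,j} - mean_j), with n-1 = 3:
  s[X_1,X_1] = ((-2.75)·(-2.75) + (-1.75)·(-1.75) + (1.25)·(1.25) + (3.25)·(3.25)) / 3 = 22.75/3 = 7.5833
  s[X_1,X_2] = ((-2.75)·(3.25) + (-1.75)·(-0.75) + (1.25)·(0.25) + (3.25)·(-2.75)) / 3 = -16.25/3 = -5.4167
  s[X_2,X_2] = ((3.25)·(3.25) + (-0.75)·(-0.75) + (0.25)·(0.25) + (-2.75)·(-2.75)) / 3 = 18.75/3 = 6.25
  Sample standard deviations s_i = √(s[i,i]):
  s(X_1) = √(7.5833) = 2.7538
  s(X_2) = √(6.25) = 2.5

Step 3 — r_{ij} = s_{ij} / (s_i · s_j):
  r[X_1,X_1] = 1 (diagonal).
  r[X_1,X_2] = -5.4167 / (2.7538 · 2.5) = -5.4167 / 6.8845 = -0.7868
  r[X_2,X_2] = 1 (diagonal).

R is symmetric with unit diagonal. Assembling:

R = [[1, -0.7868],
 [-0.7868, 1]]


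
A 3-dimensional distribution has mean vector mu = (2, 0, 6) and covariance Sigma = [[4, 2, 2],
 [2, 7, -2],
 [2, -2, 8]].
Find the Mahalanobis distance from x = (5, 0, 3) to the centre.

Step 1 — centre the observation: (x - mu) = (3, 0, -3).

Step 2 — invert Sigma (cofactor / det for 3×3, or solve directly):
  Sigma^{-1} = [[0.3939, -0.1515, -0.1364],
 [-0.1515, 0.2121, 0.0909],
 [-0.1364, 0.0909, 0.1818]].

Step 3 — form the quadratic (x - mu)^T · Sigma^{-1} · (x - mu):
  Sigma^{-1} · (x - mu) = (1.5909, -0.7273, -0.9545).
  (x - mu)^T · [Sigma^{-1} · (x - mu)] = (3)·(1.5909) + (0)·(-0.7273) + (-3)·(-0.9545) = 7.6364.

Step 4 — take square root: d = √(7.6364) ≈ 2.7634.

d(x, mu) = √(7.6364) ≈ 2.7634


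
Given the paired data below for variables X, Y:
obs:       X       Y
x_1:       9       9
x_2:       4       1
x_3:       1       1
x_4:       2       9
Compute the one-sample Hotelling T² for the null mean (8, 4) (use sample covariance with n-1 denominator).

Step 1 — sample mean vector:
  mean(X) = (9 + 4 + 1 + 2) / 4 = 16/4 = 4
  mean(Y) = (9 + 1 + 1 + 9) / 4 = 20/4 = 5
  x̄ = (4, 5),  deviation x̄ - mu_0 = (4, 5) - (8, 4) = (-4, 1).

Step 2 — sample covariance matrix, S[i,j] = (1/(n-1)) · Σ_k (x_{k,i} - mean_i) · (x_{k,j} - mean_j), divisor n-1 = 3:
  S[X,X] = ((5)·(5) + (0)·(0) + (-3)·(-3) + (-2)·(-2)) / 3 = 38/3 = 12.6667
  S[X,Y] = ((5)·(4) + (0)·(-4) + (-3)·(-4) + (-2)·(4)) / 3 = 24/3 = 8
  S[Y,Y] = ((4)·(4) + (-4)·(-4) + (-4)·(-4) + (4)·(4)) / 3 = 64/3 = 21.3333
  S = [[12.6667, 8],
 [8, 21.3333]].

Step 3 — invert S. det(S) = 12.6667·21.3333 - (8)² = 206.2222.
  S^{-1} = (1/det) · [[d, -b], [-b, a]] = [[0.1034, -0.0388],
 [-0.0388, 0.0614]].

Step 4 — quadratic form (x̄ - mu_0)^T · S^{-1} · (x̄ - mu_0):
  S^{-1} · (x̄ - mu_0) = (-0.4526, 0.2166),
  (x̄ - mu_0)^T · [...] = (-4)·(-0.4526) + (1)·(0.2166) = 2.0269.

Step 5 — scale by n: T² = 4 · 2.0269 = 8.1078.

T² ≈ 8.1078


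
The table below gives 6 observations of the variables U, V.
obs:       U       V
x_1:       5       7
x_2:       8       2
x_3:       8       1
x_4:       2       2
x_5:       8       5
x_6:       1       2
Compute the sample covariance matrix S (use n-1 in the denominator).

Step 1 — column means:
  mean(U) = (5 + 8 + 8 + 2 + 8 + 1) / 6 = 32/6 = 5.3333
  mean(V) = (7 + 2 + 1 + 2 + 5 + 2) / 6 = 19/6 = 3.1667

Step 2 — sample covariance S[i,j] = (1/(n-1)) · Σ_k (x_{k,i} - mean_i) · (x_{k,j} - mean_j), with n-1 = 5.
  S[U,U] = ((-0.3333)·(-0.3333) + (2.6667)·(2.6667) + (2.6667)·(2.6667) + (-3.3333)·(-3.3333) + (2.6667)·(2.6667) + (-4.3333)·(-4.3333)) / 5 = 51.3333/5 = 10.2667
  S[U,V] = ((-0.3333)·(3.8333) + (2.6667)·(-1.1667) + (2.6667)·(-2.1667) + (-3.3333)·(-1.1667) + (2.6667)·(1.8333) + (-4.3333)·(-1.1667)) / 5 = 3.6667/5 = 0.7333
  S[V,V] = ((3.8333)·(3.8333) + (-1.1667)·(-1.1667) + (-2.1667)·(-2.1667) + (-1.1667)·(-1.1667) + (1.8333)·(1.8333) + (-1.1667)·(-1.1667)) / 5 = 26.8333/5 = 5.3667

S is symmetric (S[j,i] = S[i,j]). Assembling:

S = [[10.2667, 0.7333],
 [0.7333, 5.3667]]


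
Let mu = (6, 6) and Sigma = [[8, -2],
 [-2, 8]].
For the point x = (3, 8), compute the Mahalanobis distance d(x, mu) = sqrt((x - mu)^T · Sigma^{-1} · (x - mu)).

Step 1 — centre the observation: (x - mu) = (-3, 2).

Step 2 — invert Sigma. det(Sigma) = 8·8 - (-2)² = 60.
  Sigma^{-1} = (1/det) · [[d, -b], [-b, a]] = [[0.1333, 0.0333],
 [0.0333, 0.1333]].

Step 3 — form the quadratic (x - mu)^T · Sigma^{-1} · (x - mu):
  Sigma^{-1} · (x - mu) = (-0.3333, 0.1667).
  (x - mu)^T · [Sigma^{-1} · (x - mu)] = (-3)·(-0.3333) + (2)·(0.1667) = 1.3333.

Step 4 — take square root: d = √(1.3333) ≈ 1.1547.

d(x, mu) = √(1.3333) ≈ 1.1547


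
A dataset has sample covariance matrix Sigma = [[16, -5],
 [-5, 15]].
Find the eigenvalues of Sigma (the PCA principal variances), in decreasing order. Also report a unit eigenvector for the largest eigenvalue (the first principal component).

Step 1 — characteristic polynomial of 2×2 Sigma:
  det(Sigma - λI) = λ² - trace · λ + det = 0.
  trace = 16 + 15 = 31, det = 16·15 - (-5)² = 215.
Step 2 — discriminant:
  Δ = trace² - 4·det = 961 - 860 = 101.
Step 3 — eigenvalues:
  λ = (trace ± √Δ)/2 = (31 ± 10.0499)/2,
  λ_1 = 20.5249,  λ_2 = 10.4751.

Step 4 — unit eigenvector for λ_1: solve (Sigma - λ_1 I)v = 0. First row:
  (16 - 20.5249)·v_x + (-5)·v_y = 0, i.e. (-4.5249)·v_x + (-5)·v_y = 0,
  so v ∝ (b, λ_1 - a) = (-5, 4.5249); multiply by -1 so the first entry is positive: u = (5, -4.5249).
  ||u|| = √((5)² + (-4.5249)²) = √(45.4751) ≈ 6.7435,
  v_1 = u/||u|| ≈ (0.7415, -0.671) (||v_1|| = 1).

λ_1 = 20.5249,  λ_2 = 10.4751;  v_1 ≈ (0.7415, -0.671)


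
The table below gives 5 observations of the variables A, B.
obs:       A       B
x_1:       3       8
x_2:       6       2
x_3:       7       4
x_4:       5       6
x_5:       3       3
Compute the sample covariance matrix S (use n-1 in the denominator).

Step 1 — column means:
  mean(A) = (3 + 6 + 7 + 5 + 3) / 5 = 24/5 = 4.8
  mean(B) = (8 + 2 + 4 + 6 + 3) / 5 = 23/5 = 4.6

Step 2 — sample covariance S[i,j] = (1/(n-1)) · Σ_k (x_{k,i} - mean_i) · (x_{k,j} - mean_j), with n-1 = 4.
  S[A,A] = ((-1.8)·(-1.8) + (1.2)·(1.2) + (2.2)·(2.2) + (0.2)·(0.2) + (-1.8)·(-1.8)) / 4 = 12.8/4 = 3.2
  S[A,B] = ((-1.8)·(3.4) + (1.2)·(-2.6) + (2.2)·(-0.6) + (0.2)·(1.4) + (-1.8)·(-1.6)) / 4 = -7.4/4 = -1.85
  S[B,B] = ((3.4)·(3.4) + (-2.6)·(-2.6) + (-0.6)·(-0.6) + (1.4)·(1.4) + (-1.6)·(-1.6)) / 4 = 23.2/4 = 5.8

S is symmetric (S[j,i] = S[i,j]). Assembling:

S = [[3.2, -1.85],
 [-1.85, 5.8]]


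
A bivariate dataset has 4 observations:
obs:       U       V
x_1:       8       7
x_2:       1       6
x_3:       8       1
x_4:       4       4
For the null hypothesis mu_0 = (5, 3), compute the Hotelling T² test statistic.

Step 1 — sample mean vector:
  mean(U) = (8 + 1 + 8 + 4) / 4 = 21/4 = 5.25
  mean(V) = (7 + 6 + 1 + 4) / 4 = 18/4 = 4.5
  x̄ = (5.25, 4.5),  deviation x̄ - mu_0 = (5.25, 4.5) - (5, 3) = (0.25, 1.5).

Step 2 — sample covariance matrix, S[i,j] = (1/(n-1)) · Σ_k (x_{k,i} - mean_i) · (x_{k,j} - mean_j), divisor n-1 = 3:
  S[U,U] = ((2.75)·(2.75) + (-4.25)·(-4.25) + (2.75)·(2.75) + (-1.25)·(-1.25)) / 3 = 34.75/3 = 11.5833
  S[U,V] = ((2.75)·(2.5) + (-4.25)·(1.5) + (2.75)·(-3.5) + (-1.25)·(-0.5)) / 3 = -8.5/3 = -2.8333
  S[V,V] = ((2.5)·(2.5) + (1.5)·(1.5) + (-3.5)·(-3.5) + (-0.5)·(-0.5)) / 3 = 21/3 = 7
  S = [[11.5833, -2.8333],
 [-2.8333, 7]].

Step 3 — invert S. det(S) = 11.5833·7 - (-2.8333)² = 73.0556.
  S^{-1} = (1/det) · [[d, -b], [-b, a]] = [[0.0958, 0.0388],
 [0.0388, 0.1586]].

Step 4 — quadratic form (x̄ - mu_0)^T · S^{-1} · (x̄ - mu_0):
  S^{-1} · (x̄ - mu_0) = (0.0821, 0.2475),
  (x̄ - mu_0)^T · [...] = (0.25)·(0.0821) + (1.5)·(0.2475) = 0.3918.

Step 5 — scale by n: T² = 4 · 0.3918 = 1.5673.

T² ≈ 1.5673


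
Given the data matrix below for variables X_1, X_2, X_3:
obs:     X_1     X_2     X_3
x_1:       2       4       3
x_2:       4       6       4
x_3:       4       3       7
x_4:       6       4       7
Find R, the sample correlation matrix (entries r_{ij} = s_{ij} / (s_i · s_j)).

Step 1 — column means:
  mean(X_1) = (2 + 4 + 4 + 6) / 4 = 16/4 = 4
  mean(X_2) = (4 + 6 + 3 + 4) / 4 = 17/4 = 4.25
  mean(X_3) = (3 + 4 + 7 + 7) / 4 = 21/4 = 5.25

Step 2 — sample variances and covariances s[i,j] = (1/(n-1)) · Σ_k (x_{k,i} - mean_i) · (x_{k,j} - mean_j), with n-1 = 3:
  s[X_1,X_1] = ((-2)·(-2) + (0)·(0) + (0)·(0) + (2)·(2)) / 3 = 8/3 = 2.6667
  s[X_1,X_2] = ((-2)·(-0.25) + (0)·(1.75) + (0)·(-1.25) + (2)·(-0.25)) / 3 = 0/3 = 0
  s[X_1,X_3] = ((-2)·(-2.25) + (0)·(-1.25) + (0)·(1.75) + (2)·(1.75)) / 3 = 8/3 = 2.6667
  s[X_2,X_2] = ((-0.25)·(-0.25) + (1.75)·(1.75) + (-1.25)·(-1.25) + (-0.25)·(-0.25)) / 3 = 4.75/3 = 1.5833
  s[X_2,X_3] = ((-0.25)·(-2.25) + (1.75)·(-1.25) + (-1.25)·(1.75) + (-0.25)·(1.75)) / 3 = -4.25/3 = -1.4167
  s[X_3,X_3] = ((-2.25)·(-2.25) + (-1.25)·(-1.25) + (1.75)·(1.75) + (1.75)·(1.75)) / 3 = 12.75/3 = 4.25
  Sample standard deviations s_i = √(s[i,i]):
  s(X_1) = √(2.6667) = 1.633
  s(X_2) = √(1.5833) = 1.2583
  s(X_3) = √(4.25) = 2.0616

Step 3 — r_{ij} = s_{ij} / (s_i · s_j):
  r[X_1,X_1] = 1 (diagonal).
  r[X_1,X_2] = 0 / (1.633 · 1.2583) = 0 / 2.0548 = 0
  r[X_1,X_3] = 2.6667 / (1.633 · 2.0616) = 2.6667 / 3.3665 = 0.7921
  r[X_2,X_2] = 1 (diagonal).
  r[X_2,X_3] = -1.4167 / (1.2583 · 2.0616) = -1.4167 / 2.5941 = -0.5461
  r[X_3,X_3] = 1 (diagonal).

R is symmetric with unit diagonal. Assembling:

R = [[1, 0, 0.7921],
 [0, 1, -0.5461],
 [0.7921, -0.5461, 1]]


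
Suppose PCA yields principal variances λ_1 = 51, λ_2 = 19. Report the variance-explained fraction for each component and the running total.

Step 1 — total variance = trace(Sigma) = Σ λ_i = 51 + 19 = 70.

Step 2 — fraction explained by component i = λ_i / Σ λ:
  PC1: 51/70 = 0.7286
  PC2: 19/70 = 0.2714

Step 3 — cumulative fraction after k components = (λ_1 + ... + λ_k) / Σ λ:
  k = 1: 51/70 = 0.7286
  k = 2: (51 + 19)/70 = 70/70 = 1

Summary (fraction, with percent):

explained: PC1 0.7286 (72.86%), PC2 0.2714 (27.14%);  cumulative: 0.7286, 1


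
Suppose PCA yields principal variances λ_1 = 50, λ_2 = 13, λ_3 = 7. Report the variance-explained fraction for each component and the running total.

Step 1 — total variance = trace(Sigma) = Σ λ_i = 50 + 13 + 7 = 70.

Step 2 — fraction explained by component i = λ_i / Σ λ:
  PC1: 50/70 = 0.7143
  PC2: 13/70 = 0.1857
  PC3: 7/70 = 0.1

Step 3 — cumulative fraction after k components = (λ_1 + ... + λ_k) / Σ λ:
  k = 1: 50/70 = 0.7143
  k = 2: (50 + 13)/70 = 63/70 = 0.9
  k = 3: (50 + 13 + 7)/70 = 70/70 = 1

Summary (fraction, with percent):

explained: PC1 0.7143 (71.43%), PC2 0.1857 (18.57%), PC3 0.1 (10%);  cumulative: 0.7143, 0.9, 1


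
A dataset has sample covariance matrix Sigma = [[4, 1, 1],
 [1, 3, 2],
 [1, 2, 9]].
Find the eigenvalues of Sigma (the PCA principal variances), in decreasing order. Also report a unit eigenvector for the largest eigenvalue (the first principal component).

Step 1 — characteristic polynomial p(λ) = det(λI - Sigma) = λ³ - tr·λ² + c_1·λ - det, where tr = trace, c_1 = sum of the principal 2×2 minors, det = det(Sigma):
  tr = 4 + 3 + 9 = 16,
  c_1 = (4·3 - (1)²) + (4·9 - (1)²) + (3·9 - (2)²) = 11 + 35 + 23 = 69,
  det = 4·(3·9 - (2)²) - (1)·((1)·9 - (2)·(1)) + (1)·((1)·(2) - 3·(1)) = 4·(23) - (1)·(7) + (1)·(-1) = 84.
  So p(λ) = λ³ - 16λ² + 69λ - 84.
Step 2 — look for an integer root (rational root theorem: any rational root is an integer divisor of 84). Testing λ = 4:
  p(4) = 64 - 256 + 276 - 84 = 0  ✓
  Dividing out (λ - 4): p(λ) = (λ - 4)(λ² - 12λ + 21).
Step 3 — remaining eigenvalues from the quadratic λ² - 12λ + 21 = 0:
  Δ = 12² - 4·21 = 144 - 84 = 60,  λ = (12 ± √60)/2 = (12 ± 7.746)/2 ≈ 9.873 or 2.127.
  Sorted: λ_1 = 9.873,  λ_2 = 4,  λ_3 = 2.127  (check: sum = 16 = tr ✓).

Step 4 — unit eigenvector for λ_1 ≈ 9.873: v spans the null space of (Sigma - λ_1 I), whose rows are
  r_1 = (-5.873, 1, 1),  r_2 = (1, -6.873, 2),  r_3 = (1, 2, -0.873).
  v is orthogonal to every row, so take v ∝ r_1 × r_2 = ((1)·(2) - (1)·(-6.873), (1)·(1) - (-5.873)·(2), (-5.873)·(-6.873) - (1)·(1)) ≈ (8.873, 12.746, 39.3649).
  Let u = (8.873, 12.746, 39.3649).
  ||u|| = √((8.873)² + (12.746)² + (39.3649)²) = √(1790.7862) ≈ 42.3177,  v_1 = u/||u|| ≈ (0.2097, 0.3012, 0.9302) (||v_1|| = 1).

λ_1 = 9.873,  λ_2 = 4,  λ_3 = 2.127;  v_1 ≈ (0.2097, 0.3012, 0.9302)


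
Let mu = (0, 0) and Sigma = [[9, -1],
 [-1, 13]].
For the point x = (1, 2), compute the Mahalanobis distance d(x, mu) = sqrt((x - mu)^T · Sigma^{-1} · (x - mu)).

Step 1 — centre the observation: (x - mu) = (1, 2).

Step 2 — invert Sigma. det(Sigma) = 9·13 - (-1)² = 116.
  Sigma^{-1} = (1/det) · [[d, -b], [-b, a]] = [[0.1121, 0.0086],
 [0.0086, 0.0776]].

Step 3 — form the quadratic (x - mu)^T · Sigma^{-1} · (x - mu):
  Sigma^{-1} · (x - mu) = (0.1293, 0.1638).
  (x - mu)^T · [Sigma^{-1} · (x - mu)] = (1)·(0.1293) + (2)·(0.1638) = 0.4569.

Step 4 — take square root: d = √(0.4569) ≈ 0.6759.

d(x, mu) = √(0.4569) ≈ 0.6759


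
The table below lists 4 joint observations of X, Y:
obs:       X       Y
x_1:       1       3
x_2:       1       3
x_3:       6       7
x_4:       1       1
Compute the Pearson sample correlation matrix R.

Step 1 — column means:
  mean(X) = (1 + 1 + 6 + 1) / 4 = 9/4 = 2.25
  mean(Y) = (3 + 3 + 7 + 1) / 4 = 14/4 = 3.5

Step 2 — sample variances and covariances s[i,j] = (1/(n-1)) · Σ_k (x_{k,i} - mean_i) · (x_{k,j} - mean_j), with n-1 = 3:
  s[X,X] = ((-1.25)·(-1.25) + (-1.25)·(-1.25) + (3.75)·(3.75) + (-1.25)·(-1.25)) / 3 = 18.75/3 = 6.25
  s[X,Y] = ((-1.25)·(-0.5) + (-1.25)·(-0.5) + (3.75)·(3.5) + (-1.25)·(-2.5)) / 3 = 17.5/3 = 5.8333
  s[Y,Y] = ((-0.5)·(-0.5) + (-0.5)·(-0.5) + (3.5)·(3.5) + (-2.5)·(-2.5)) / 3 = 19/3 = 6.3333
  Sample standard deviations s_i = √(s[i,i]):
  s(X) = √(6.25) = 2.5
  s(Y) = √(6.3333) = 2.5166

Step 3 — r_{ij} = s_{ij} / (s_i · s_j):
  r[X,X] = 1 (diagonal).
  r[X,Y] = 5.8333 / (2.5 · 2.5166) = 5.8333 / 6.2915 = 0.9272
  r[Y,Y] = 1 (diagonal).

R is symmetric with unit diagonal. Assembling:

R = [[1, 0.9272],
 [0.9272, 1]]


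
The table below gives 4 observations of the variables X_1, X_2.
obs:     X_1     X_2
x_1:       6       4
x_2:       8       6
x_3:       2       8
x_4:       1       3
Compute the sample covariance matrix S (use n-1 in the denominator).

Step 1 — column means:
  mean(X_1) = (6 + 8 + 2 + 1) / 4 = 17/4 = 4.25
  mean(X_2) = (4 + 6 + 8 + 3) / 4 = 21/4 = 5.25

Step 2 — sample covariance S[i,j] = (1/(n-1)) · Σ_k (x_{k,i} - mean_i) · (x_{k,j} - mean_j), with n-1 = 3.
  S[X_1,X_1] = ((1.75)·(1.75) + (3.75)·(3.75) + (-2.25)·(-2.25) + (-3.25)·(-3.25)) / 3 = 32.75/3 = 10.9167
  S[X_1,X_2] = ((1.75)·(-1.25) + (3.75)·(0.75) + (-2.25)·(2.75) + (-3.25)·(-2.25)) / 3 = 1.75/3 = 0.5833
  S[X_2,X_2] = ((-1.25)·(-1.25) + (0.75)·(0.75) + (2.75)·(2.75) + (-2.25)·(-2.25)) / 3 = 14.75/3 = 4.9167

S is symmetric (S[j,i] = S[i,j]). Assembling:

S = [[10.9167, 0.5833],
 [0.5833, 4.9167]]


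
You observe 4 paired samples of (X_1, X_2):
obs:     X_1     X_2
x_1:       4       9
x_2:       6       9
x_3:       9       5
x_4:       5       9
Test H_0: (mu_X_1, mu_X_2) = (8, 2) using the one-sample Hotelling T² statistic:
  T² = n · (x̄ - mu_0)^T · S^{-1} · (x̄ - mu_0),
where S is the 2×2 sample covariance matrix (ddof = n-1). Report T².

Step 1 — sample mean vector:
  mean(X_1) = (4 + 6 + 9 + 5) / 4 = 24/4 = 6
  mean(X_2) = (9 + 9 + 5 + 9) / 4 = 32/4 = 8
  x̄ = (6, 8),  deviation x̄ - mu_0 = (6, 8) - (8, 2) = (-2, 6).

Step 2 — sample covariance matrix, S[i,j] = (1/(n-1)) · Σ_k (x_{k,i} - mean_i) · (x_{k,j} - mean_j), divisor n-1 = 3:
  S[X_1,X_1] = ((-2)·(-2) + (0)·(0) + (3)·(3) + (-1)·(-1)) / 3 = 14/3 = 4.6667
  S[X_1,X_2] = ((-2)·(1) + (0)·(1) + (3)·(-3) + (-1)·(1)) / 3 = -12/3 = -4
  S[X_2,X_2] = ((1)·(1) + (1)·(1) + (-3)·(-3) + (1)·(1)) / 3 = 12/3 = 4
  S = [[4.6667, -4],
 [-4, 4]].

Step 3 — invert S. det(S) = 4.6667·4 - (-4)² = 2.6667.
  S^{-1} = (1/det) · [[d, -b], [-b, a]] = [[1.5, 1.5],
 [1.5, 1.75]].

Step 4 — quadratic form (x̄ - mu_0)^T · S^{-1} · (x̄ - mu_0):
  S^{-1} · (x̄ - mu_0) = (6, 7.5),
  (x̄ - mu_0)^T · [...] = (-2)·(6) + (6)·(7.5) = 33.

Step 5 — scale by n: T² = 4 · 33 = 132.

T² ≈ 132


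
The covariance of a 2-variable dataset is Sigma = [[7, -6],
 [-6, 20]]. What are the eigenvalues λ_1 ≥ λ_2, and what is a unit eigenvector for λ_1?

Step 1 — characteristic polynomial of 2×2 Sigma:
  det(Sigma - λI) = λ² - trace · λ + det = 0.
  trace = 7 + 20 = 27, det = 7·20 - (-6)² = 104.
Step 2 — discriminant:
  Δ = trace² - 4·det = 729 - 416 = 313.
Step 3 — eigenvalues:
  λ = (trace ± √Δ)/2 = (27 ± 17.6918)/2,
  λ_1 = 22.3459,  λ_2 = 4.6541.

Step 4 — unit eigenvector for λ_1: solve (Sigma - λ_1 I)v = 0. First row:
  (7 - 22.3459)·v_x + (-6)·v_y = 0, i.e. (-15.3459)·v_x + (-6)·v_y = 0,
  so v ∝ (b, λ_1 - a) = (-6, 15.3459); multiply by -1 so the first entry is positive: u = (6, -15.3459).
  ||u|| = √((6)² + (-15.3459)²) = √(271.4967) ≈ 16.4772,
  v_1 = u/||u|| ≈ (0.3641, -0.9313) (||v_1|| = 1).

λ_1 = 22.3459,  λ_2 = 4.6541;  v_1 ≈ (0.3641, -0.9313)


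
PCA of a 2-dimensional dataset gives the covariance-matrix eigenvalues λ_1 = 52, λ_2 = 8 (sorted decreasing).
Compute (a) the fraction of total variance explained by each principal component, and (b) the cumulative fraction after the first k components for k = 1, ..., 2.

Step 1 — total variance = trace(Sigma) = Σ λ_i = 52 + 8 = 60.

Step 2 — fraction explained by component i = λ_i / Σ λ:
  PC1: 52/60 = 0.8667
  PC2: 8/60 = 0.1333

Step 3 — cumulative fraction after k components = (λ_1 + ... + λ_k) / Σ λ:
  k = 1: 52/60 = 0.8667
  k = 2: (52 + 8)/60 = 60/60 = 1

Summary (fraction, with percent):

explained: PC1 0.8667 (86.67%), PC2 0.1333 (13.33%);  cumulative: 0.8667, 1


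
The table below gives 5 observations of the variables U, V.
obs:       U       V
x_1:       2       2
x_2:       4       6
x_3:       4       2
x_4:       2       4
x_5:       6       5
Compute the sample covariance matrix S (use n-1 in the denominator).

Step 1 — column means:
  mean(U) = (2 + 4 + 4 + 2 + 6) / 5 = 18/5 = 3.6
  mean(V) = (2 + 6 + 2 + 4 + 5) / 5 = 19/5 = 3.8

Step 2 — sample covariance S[i,j] = (1/(n-1)) · Σ_k (x_{k,i} - mean_i) · (x_{k,j} - mean_j), with n-1 = 4.
  S[U,U] = ((-1.6)·(-1.6) + (0.4)·(0.4) + (0.4)·(0.4) + (-1.6)·(-1.6) + (2.4)·(2.4)) / 4 = 11.2/4 = 2.8
  S[U,V] = ((-1.6)·(-1.8) + (0.4)·(2.2) + (0.4)·(-1.8) + (-1.6)·(0.2) + (2.4)·(1.2)) / 4 = 5.6/4 = 1.4
  S[V,V] = ((-1.8)·(-1.8) + (2.2)·(2.2) + (-1.8)·(-1.8) + (0.2)·(0.2) + (1.2)·(1.2)) / 4 = 12.8/4 = 3.2

S is symmetric (S[j,i] = S[i,j]). Assembling:

S = [[2.8, 1.4],
 [1.4, 3.2]]


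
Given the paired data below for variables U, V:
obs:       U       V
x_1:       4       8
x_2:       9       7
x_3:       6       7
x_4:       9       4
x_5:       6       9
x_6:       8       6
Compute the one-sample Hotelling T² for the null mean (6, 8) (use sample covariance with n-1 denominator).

Step 1 — sample mean vector:
  mean(U) = (4 + 9 + 6 + 9 + 6 + 8) / 6 = 42/6 = 7
  mean(V) = (8 + 7 + 7 + 4 + 9 + 6) / 6 = 41/6 = 6.8333
  x̄ = (7, 6.8333),  deviation x̄ - mu_0 = (7, 6.8333) - (6, 8) = (1, -1.1667).

Step 2 — sample covariance matrix, S[i,j] = (1/(n-1)) · Σ_k (x_{k,i} - mean_i) · (x_{k,j} - mean_j), divisor n-1 = 5:
  S[U,U] = ((-3)·(-3) + (2)·(2) + (-1)·(-1) + (2)·(2) + (-1)·(-1) + (1)·(1)) / 5 = 20/5 = 4
  S[U,V] = ((-3)·(1.1667) + (2)·(0.1667) + (-1)·(0.1667) + (2)·(-2.8333) + (-1)·(2.1667) + (1)·(-0.8333)) / 5 = -12/5 = -2.4
  S[V,V] = ((1.1667)·(1.1667) + (0.1667)·(0.1667) + (0.1667)·(0.1667) + (-2.8333)·(-2.8333) + (2.1667)·(2.1667) + (-0.8333)·(-0.8333)) / 5 = 14.8333/5 = 2.9667
  S = [[4, -2.4],
 [-2.4, 2.9667]].

Step 3 — invert S. det(S) = 4·2.9667 - (-2.4)² = 6.1067.
  S^{-1} = (1/det) · [[d, -b], [-b, a]] = [[0.4858, 0.393],
 [0.393, 0.655]].

Step 4 — quadratic form (x̄ - mu_0)^T · S^{-1} · (x̄ - mu_0):
  S^{-1} · (x̄ - mu_0) = (0.0273, -0.3712),
  (x̄ - mu_0)^T · [...] = (1)·(0.0273) + (-1.1667)·(-0.3712) = 0.4603.

Step 5 — scale by n: T² = 6 · 0.4603 = 2.762.

T² ≈ 2.762


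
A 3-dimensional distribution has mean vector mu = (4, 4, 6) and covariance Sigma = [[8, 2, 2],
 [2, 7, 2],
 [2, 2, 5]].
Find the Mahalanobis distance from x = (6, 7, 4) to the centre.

Step 1 — centre the observation: (x - mu) = (2, 3, -2).

Step 2 — invert Sigma (cofactor / det for 3×3, or solve directly):
  Sigma^{-1} = [[0.1435, -0.0278, -0.0463],
 [-0.0278, 0.1667, -0.0556],
 [-0.0463, -0.0556, 0.2407]].

Step 3 — form the quadratic (x - mu)^T · Sigma^{-1} · (x - mu):
  Sigma^{-1} · (x - mu) = (0.2963, 0.5556, -0.7407).
  (x - mu)^T · [Sigma^{-1} · (x - mu)] = (2)·(0.2963) + (3)·(0.5556) + (-2)·(-0.7407) = 3.7407.

Step 4 — take square root: d = √(3.7407) ≈ 1.9341.

d(x, mu) = √(3.7407) ≈ 1.9341


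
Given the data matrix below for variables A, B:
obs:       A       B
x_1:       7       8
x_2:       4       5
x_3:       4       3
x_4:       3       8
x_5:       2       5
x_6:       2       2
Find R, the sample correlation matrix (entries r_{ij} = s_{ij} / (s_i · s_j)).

Step 1 — column means:
  mean(A) = (7 + 4 + 4 + 3 + 2 + 2) / 6 = 22/6 = 3.6667
  mean(B) = (8 + 5 + 3 + 8 + 5 + 2) / 6 = 31/6 = 5.1667

Step 2 — sample variances and covariances s[i,j] = (1/(n-1)) · Σ_k (x_{k,i} - mean_i) · (x_{k,j} - mean_j), with n-1 = 5:
  s[A,A] = ((3.3333)·(3.3333) + (0.3333)·(0.3333) + (0.3333)·(0.3333) + (-0.6667)·(-0.6667) + (-1.6667)·(-1.6667) + (-1.6667)·(-1.6667)) / 5 = 17.3333/5 = 3.4667
  s[A,B] = ((3.3333)·(2.8333) + (0.3333)·(-0.1667) + (0.3333)·(-2.1667) + (-0.6667)·(2.8333) + (-1.6667)·(-0.1667) + (-1.6667)·(-3.1667)) / 5 = 12.3333/5 = 2.4667
  s[B,B] = ((2.8333)·(2.8333) + (-0.1667)·(-0.1667) + (-2.1667)·(-2.1667) + (2.8333)·(2.8333) + (-0.1667)·(-0.1667) + (-3.1667)·(-3.1667)) / 5 = 30.8333/5 = 6.1667
  Sample standard deviations s_i = √(s[i,i]):
  s(A) = √(3.4667) = 1.8619
  s(B) = √(6.1667) = 2.4833

Step 3 — r_{ij} = s_{ij} / (s_i · s_j):
  r[A,A] = 1 (diagonal).
  r[A,B] = 2.4667 / (1.8619 · 2.4833) = 2.4667 / 4.6236 = 0.5335
  r[B,B] = 1 (diagonal).

R is symmetric with unit diagonal. Assembling:

R = [[1, 0.5335],
 [0.5335, 1]]


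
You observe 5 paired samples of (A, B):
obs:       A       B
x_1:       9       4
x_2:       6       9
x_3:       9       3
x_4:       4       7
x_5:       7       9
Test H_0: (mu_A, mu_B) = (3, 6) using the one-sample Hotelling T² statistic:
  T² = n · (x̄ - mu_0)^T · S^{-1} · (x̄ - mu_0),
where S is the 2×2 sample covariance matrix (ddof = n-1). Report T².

Step 1 — sample mean vector:
  mean(A) = (9 + 6 + 9 + 4 + 7) / 5 = 35/5 = 7
  mean(B) = (4 + 9 + 3 + 7 + 9) / 5 = 32/5 = 6.4
  x̄ = (7, 6.4),  deviation x̄ - mu_0 = (7, 6.4) - (3, 6) = (4, 0.4).

Step 2 — sample covariance matrix, S[i,j] = (1/(n-1)) · Σ_k (x_{k,i} - mean_i) · (x_{k,j} - mean_j), divisor n-1 = 4:
  S[A,A] = ((2)·(2) + (-1)·(-1) + (2)·(2) + (-3)·(-3) + (0)·(0)) / 4 = 18/4 = 4.5
  S[A,B] = ((2)·(-2.4) + (-1)·(2.6) + (2)·(-3.4) + (-3)·(0.6) + (0)·(2.6)) / 4 = -16/4 = -4
  S[B,B] = ((-2.4)·(-2.4) + (2.6)·(2.6) + (-3.4)·(-3.4) + (0.6)·(0.6) + (2.6)·(2.6)) / 4 = 31.2/4 = 7.8
  S = [[4.5, -4],
 [-4, 7.8]].

Step 3 — invert S. det(S) = 4.5·7.8 - (-4)² = 19.1.
  S^{-1} = (1/det) · [[d, -b], [-b, a]] = [[0.4084, 0.2094],
 [0.2094, 0.2356]].

Step 4 — quadratic form (x̄ - mu_0)^T · S^{-1} · (x̄ - mu_0):
  S^{-1} · (x̄ - mu_0) = (1.7173, 0.9319),
  (x̄ - mu_0)^T · [...] = (4)·(1.7173) + (0.4)·(0.9319) = 7.2419.

Step 5 — scale by n: T² = 5 · 7.2419 = 36.2094.

T² ≈ 36.2094


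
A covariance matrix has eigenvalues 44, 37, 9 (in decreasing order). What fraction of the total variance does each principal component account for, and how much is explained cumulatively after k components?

Step 1 — total variance = trace(Sigma) = Σ λ_i = 44 + 37 + 9 = 90.

Step 2 — fraction explained by component i = λ_i / Σ λ:
  PC1: 44/90 = 0.4889
  PC2: 37/90 = 0.4111
  PC3: 9/90 = 0.1

Step 3 — cumulative fraction after k components = (λ_1 + ... + λ_k) / Σ λ:
  k = 1: 44/90 = 0.4889
  k = 2: (44 + 37)/90 = 81/90 = 0.9
  k = 3: (44 + 37 + 9)/90 = 90/90 = 1

Summary (fraction, with percent):

explained: PC1 0.4889 (48.89%), PC2 0.4111 (41.11%), PC3 0.1 (10%);  cumulative: 0.4889, 0.9, 1


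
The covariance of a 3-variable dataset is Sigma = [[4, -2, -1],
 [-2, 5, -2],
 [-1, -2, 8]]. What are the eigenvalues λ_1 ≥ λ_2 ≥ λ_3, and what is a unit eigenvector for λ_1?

Step 1 — characteristic polynomial p(λ) = det(λI - Sigma) = λ³ - tr·λ² + c_1·λ - det, where tr = trace, c_1 = sum of the principal 2×2 minors, det = det(Sigma):
  tr = 4 + 5 + 8 = 17,
  c_1 = (4·5 - (-2)²) + (4·8 - (-1)²) + (5·8 - (-2)²) = 16 + 31 + 36 = 83,
  det = 4·(5·8 - (-2)²) - (-2)·((-2)·8 - (-2)·(-1)) + (-1)·((-2)·(-2) - 5·(-1)) = 4·(36) - (-2)·(-18) + (-1)·(9) = 99.
  So p(λ) = λ³ - 17λ² + 83λ - 99.
Step 2 — look for an integer root (rational root theorem: any rational root is an integer divisor of 99). Testing λ = 9:
  p(9) = 729 - 1377 + 747 - 99 = 0  ✓
  Dividing out (λ - 9): p(λ) = (λ - 9)(λ² - 8λ + 11).
Step 3 — remaining eigenvalues from the quadratic λ² - 8λ + 11 = 0:
  Δ = 8² - 4·11 = 64 - 44 = 20,  λ = (8 ± √20)/2 = (8 ± 4.4721)/2 ≈ 6.2361 or 1.7639.
  Sorted: λ_1 = 9,  λ_2 = 6.2361,  λ_3 = 1.7639  (check: sum = 17 = tr ✓).

Step 4 — unit eigenvector for λ_1 = 9: v spans the null space of (Sigma - λ_1 I), whose rows are
  r_1 = (-5, -2, -1),  r_2 = (-2, -4, -2),  r_3 = (-1, -2, -1).
  v is orthogonal to every row, so take v ∝ r_1 × r_2 = ((-2)·(-2) - (-1)·(-4), (-1)·(-2) - (-5)·(-2), (-5)·(-4) - (-2)·(-2)) = (0, -8, 16).
  Rescale (divide by 8; multiply by -1 so the first nonzero entry is positive): u = (0, 1, -2).
  ||u|| = √((0)² + (1)² + (-2)²) = √(5) ≈ 2.2361,  v_1 = u/||u|| ≈ (0, 0.4472, -0.8944) (||v_1|| = 1).

λ_1 = 9,  λ_2 = 6.2361,  λ_3 = 1.7639;  v_1 ≈ (0, 0.4472, -0.8944)


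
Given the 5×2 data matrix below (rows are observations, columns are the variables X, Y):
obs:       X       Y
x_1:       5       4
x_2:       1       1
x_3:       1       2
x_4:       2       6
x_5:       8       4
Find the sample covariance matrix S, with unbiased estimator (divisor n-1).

Step 1 — column means:
  mean(X) = (5 + 1 + 1 + 2 + 8) / 5 = 17/5 = 3.4
  mean(Y) = (4 + 1 + 2 + 6 + 4) / 5 = 17/5 = 3.4

Step 2 — sample covariance S[i,j] = (1/(n-1)) · Σ_k (x_{k,i} - mean_i) · (x_{k,j} - mean_j), with n-1 = 4.
  S[X,X] = ((1.6)·(1.6) + (-2.4)·(-2.4) + (-2.4)·(-2.4) + (-1.4)·(-1.4) + (4.6)·(4.6)) / 4 = 37.2/4 = 9.3
  S[X,Y] = ((1.6)·(0.6) + (-2.4)·(-2.4) + (-2.4)·(-1.4) + (-1.4)·(2.6) + (4.6)·(0.6)) / 4 = 9.2/4 = 2.3
  S[Y,Y] = ((0.6)·(0.6) + (-2.4)·(-2.4) + (-1.4)·(-1.4) + (2.6)·(2.6) + (0.6)·(0.6)) / 4 = 15.2/4 = 3.8

S is symmetric (S[j,i] = S[i,j]). Assembling:

S = [[9.3, 2.3],
 [2.3, 3.8]]


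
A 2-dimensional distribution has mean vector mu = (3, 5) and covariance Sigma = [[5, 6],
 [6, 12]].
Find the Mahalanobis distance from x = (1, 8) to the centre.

Step 1 — centre the observation: (x - mu) = (-2, 3).

Step 2 — invert Sigma. det(Sigma) = 5·12 - (6)² = 24.
  Sigma^{-1} = (1/det) · [[d, -b], [-b, a]] = [[0.5, -0.25],
 [-0.25, 0.2083]].

Step 3 — form the quadratic (x - mu)^T · Sigma^{-1} · (x - mu):
  Sigma^{-1} · (x - mu) = (-1.75, 1.125).
  (x - mu)^T · [Sigma^{-1} · (x - mu)] = (-2)·(-1.75) + (3)·(1.125) = 6.875.

Step 4 — take square root: d = √(6.875) ≈ 2.622.

d(x, mu) = √(6.875) ≈ 2.622


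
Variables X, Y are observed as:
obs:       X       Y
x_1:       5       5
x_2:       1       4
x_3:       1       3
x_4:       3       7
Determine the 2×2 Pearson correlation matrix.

Step 1 — column means:
  mean(X) = (5 + 1 + 1 + 3) / 4 = 10/4 = 2.5
  mean(Y) = (5 + 4 + 3 + 7) / 4 = 19/4 = 4.75

Step 2 — sample variances and covariances s[i,j] = (1/(n-1)) · Σ_k (x_{k,i} - mean_i) · (x_{k,j} - mean_j), with n-1 = 3:
  s[X,X] = ((2.5)·(2.5) + (-1.5)·(-1.5) + (-1.5)·(-1.5) + (0.5)·(0.5)) / 3 = 11/3 = 3.6667
  s[X,Y] = ((2.5)·(0.25) + (-1.5)·(-0.75) + (-1.5)·(-1.75) + (0.5)·(2.25)) / 3 = 5.5/3 = 1.8333
  s[Y,Y] = ((0.25)·(0.25) + (-0.75)·(-0.75) + (-1.75)·(-1.75) + (2.25)·(2.25)) / 3 = 8.75/3 = 2.9167
  Sample standard deviations s_i = √(s[i,i]):
  s(X) = √(3.6667) = 1.9149
  s(Y) = √(2.9167) = 1.7078

Step 3 — r_{ij} = s_{ij} / (s_i · s_j):
  r[X,X] = 1 (diagonal).
  r[X,Y] = 1.8333 / (1.9149 · 1.7078) = 1.8333 / 3.2702 = 0.5606
  r[Y,Y] = 1 (diagonal).

R is symmetric with unit diagonal. Assembling:

R = [[1, 0.5606],
 [0.5606, 1]]


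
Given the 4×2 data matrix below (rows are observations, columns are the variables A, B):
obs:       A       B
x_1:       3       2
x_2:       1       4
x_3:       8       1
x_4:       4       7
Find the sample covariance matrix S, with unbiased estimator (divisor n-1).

Step 1 — column means:
  mean(A) = (3 + 1 + 8 + 4) / 4 = 16/4 = 4
  mean(B) = (2 + 4 + 1 + 7) / 4 = 14/4 = 3.5

Step 2 — sample covariance S[i,j] = (1/(n-1)) · Σ_k (x_{k,i} - mean_i) · (x_{k,j} - mean_j), with n-1 = 3.
  S[A,A] = ((-1)·(-1) + (-3)·(-3) + (4)·(4) + (0)·(0)) / 3 = 26/3 = 8.6667
  S[A,B] = ((-1)·(-1.5) + (-3)·(0.5) + (4)·(-2.5) + (0)·(3.5)) / 3 = -10/3 = -3.3333
  S[B,B] = ((-1.5)·(-1.5) + (0.5)·(0.5) + (-2.5)·(-2.5) + (3.5)·(3.5)) / 3 = 21/3 = 7

S is symmetric (S[j,i] = S[i,j]). Assembling:

S = [[8.6667, -3.3333],
 [-3.3333, 7]]


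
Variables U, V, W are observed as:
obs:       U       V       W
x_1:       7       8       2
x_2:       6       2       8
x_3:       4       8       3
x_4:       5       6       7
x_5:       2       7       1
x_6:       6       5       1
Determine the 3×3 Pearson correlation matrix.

Step 1 — column means:
  mean(U) = (7 + 6 + 4 + 5 + 2 + 6) / 6 = 30/6 = 5
  mean(V) = (8 + 2 + 8 + 6 + 7 + 5) / 6 = 36/6 = 6
  mean(W) = (2 + 8 + 3 + 7 + 1 + 1) / 6 = 22/6 = 3.6667

Step 2 — sample variances and covariances s[i,j] = (1/(n-1)) · Σ_k (x_{k,i} - mean_i) · (x_{k,j} - mean_j), with n-1 = 5:
  s[U,U] = ((2)·(2) + (1)·(1) + (-1)·(-1) + (0)·(0) + (-3)·(-3) + (1)·(1)) / 5 = 16/5 = 3.2
  s[U,V] = ((2)·(2) + (1)·(-4) + (-1)·(2) + (0)·(0) + (-3)·(1) + (1)·(-1)) / 5 = -6/5 = -1.2
  s[U,W] = ((2)·(-1.6667) + (1)·(4.3333) + (-1)·(-0.6667) + (0)·(3.3333) + (-3)·(-2.6667) + (1)·(-2.6667)) / 5 = 7/5 = 1.4
  s[V,V] = ((2)·(2) + (-4)·(-4) + (2)·(2) + (0)·(0) + (1)·(1) + (-1)·(-1)) / 5 = 26/5 = 5.2
  s[V,W] = ((2)·(-1.6667) + (-4)·(4.3333) + (2)·(-0.6667) + (0)·(3.3333) + (1)·(-2.6667) + (-1)·(-2.6667)) / 5 = -22/5 = -4.4
  s[W,W] = ((-1.6667)·(-1.6667) + (4.3333)·(4.3333) + (-0.6667)·(-0.6667) + (3.3333)·(3.3333) + (-2.6667)·(-2.6667) + (-2.6667)·(-2.6667)) / 5 = 47.3333/5 = 9.4667
  Sample standard deviations s_i = √(s[i,i]):
  s(U) = √(3.2) = 1.7889
  s(V) = √(5.2) = 2.2804
  s(W) = √(9.4667) = 3.0768

Step 3 — r_{ij} = s_{ij} / (s_i · s_j):
  r[U,U] = 1 (diagonal).
  r[U,V] = -1.2 / (1.7889 · 2.2804) = -1.2 / 4.0792 = -0.2942
  r[U,W] = 1.4 / (1.7889 · 3.0768) = 1.4 / 5.5039 = 0.2544
  r[V,V] = 1 (diagonal).
  r[V,W] = -4.4 / (2.2804 · 3.0768) = -4.4 / 7.0162 = -0.6271
  r[W,W] = 1 (diagonal).

R is symmetric with unit diagonal. Assembling:

R = [[1, -0.2942, 0.2544],
 [-0.2942, 1, -0.6271],
 [0.2544, -0.6271, 1]]


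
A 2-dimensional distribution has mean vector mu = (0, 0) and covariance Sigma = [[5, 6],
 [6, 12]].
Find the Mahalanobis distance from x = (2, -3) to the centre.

Step 1 — centre the observation: (x - mu) = (2, -3).

Step 2 — invert Sigma. det(Sigma) = 5·12 - (6)² = 24.
  Sigma^{-1} = (1/det) · [[d, -b], [-b, a]] = [[0.5, -0.25],
 [-0.25, 0.2083]].

Step 3 — form the quadratic (x - mu)^T · Sigma^{-1} · (x - mu):
  Sigma^{-1} · (x - mu) = (1.75, -1.125).
  (x - mu)^T · [Sigma^{-1} · (x - mu)] = (2)·(1.75) + (-3)·(-1.125) = 6.875.

Step 4 — take square root: d = √(6.875) ≈ 2.622.

d(x, mu) = √(6.875) ≈ 2.622


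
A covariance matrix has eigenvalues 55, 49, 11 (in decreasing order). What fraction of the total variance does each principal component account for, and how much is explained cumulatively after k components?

Step 1 — total variance = trace(Sigma) = Σ λ_i = 55 + 49 + 11 = 115.

Step 2 — fraction explained by component i = λ_i / Σ λ:
  PC1: 55/115 = 0.4783
  PC2: 49/115 = 0.4261
  PC3: 11/115 = 0.0957

Step 3 — cumulative fraction after k components = (λ_1 + ... + λ_k) / Σ λ:
  k = 1: 55/115 = 0.4783
  k = 2: (55 + 49)/115 = 104/115 = 0.9043
  k = 3: (55 + 49 + 11)/115 = 115/115 = 1

Summary (fraction, with percent):

explained: PC1 0.4783 (47.83%), PC2 0.4261 (42.61%), PC3 0.0957 (9.57%);  cumulative: 0.4783, 0.9043, 1


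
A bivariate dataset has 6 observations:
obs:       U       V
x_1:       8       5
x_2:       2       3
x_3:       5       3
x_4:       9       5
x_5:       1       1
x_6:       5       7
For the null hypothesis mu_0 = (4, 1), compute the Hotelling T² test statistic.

Step 1 — sample mean vector:
  mean(U) = (8 + 2 + 5 + 9 + 1 + 5) / 6 = 30/6 = 5
  mean(V) = (5 + 3 + 3 + 5 + 1 + 7) / 6 = 24/6 = 4
  x̄ = (5, 4),  deviation x̄ - mu_0 = (5, 4) - (4, 1) = (1, 3).

Step 2 — sample covariance matrix, S[i,j] = (1/(n-1)) · Σ_k (x_{k,i} - mean_i) · (x_{k,j} - mean_j), divisor n-1 = 5:
  S[U,U] = ((3)·(3) + (-3)·(-3) + (0)·(0) + (4)·(4) + (-4)·(-4) + (0)·(0)) / 5 = 50/5 = 10
  S[U,V] = ((3)·(1) + (-3)·(-1) + (0)·(-1) + (4)·(1) + (-4)·(-3) + (0)·(3)) / 5 = 22/5 = 4.4
  S[V,V] = ((1)·(1) + (-1)·(-1) + (-1)·(-1) + (1)·(1) + (-3)·(-3) + (3)·(3)) / 5 = 22/5 = 4.4
  S = [[10, 4.4],
 [4.4, 4.4]].

Step 3 — invert S. det(S) = 10·4.4 - (4.4)² = 24.64.
  S^{-1} = (1/det) · [[d, -b], [-b, a]] = [[0.1786, -0.1786],
 [-0.1786, 0.4058]].

Step 4 — quadratic form (x̄ - mu_0)^T · S^{-1} · (x̄ - mu_0):
  S^{-1} · (x̄ - mu_0) = (-0.3571, 1.039),
  (x̄ - mu_0)^T · [...] = (1)·(-0.3571) + (3)·(1.039) = 2.7597.

Step 5 — scale by n: T² = 6 · 2.7597 = 16.5584.

T² ≈ 16.5584


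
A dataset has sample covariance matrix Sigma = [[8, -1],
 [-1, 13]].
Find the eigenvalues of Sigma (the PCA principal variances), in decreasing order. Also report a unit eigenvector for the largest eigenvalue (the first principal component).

Step 1 — characteristic polynomial of 2×2 Sigma:
  det(Sigma - λI) = λ² - trace · λ + det = 0.
  trace = 8 + 13 = 21, det = 8·13 - (-1)² = 103.
Step 2 — discriminant:
  Δ = trace² - 4·det = 441 - 412 = 29.
Step 3 — eigenvalues:
  λ = (trace ± √Δ)/2 = (21 ± 5.3852)/2,
  λ_1 = 13.1926,  λ_2 = 7.8074.

Step 4 — unit eigenvector for λ_1: solve (Sigma - λ_1 I)v = 0. First row:
  (8 - 13.1926)·v_x + (-1)·v_y = 0, i.e. (-5.1926)·v_x + (-1)·v_y = 0,
  so v ∝ (b, λ_1 - a) = (-1, 5.1926); multiply by -1 so the first entry is positive: u = (1, -5.1926).
  ||u|| = √((1)² + (-5.1926)²) = √(27.9629) ≈ 5.288,
  v_1 = u/||u|| ≈ (0.1891, -0.982) (||v_1|| = 1).

λ_1 = 13.1926,  λ_2 = 7.8074;  v_1 ≈ (0.1891, -0.982)


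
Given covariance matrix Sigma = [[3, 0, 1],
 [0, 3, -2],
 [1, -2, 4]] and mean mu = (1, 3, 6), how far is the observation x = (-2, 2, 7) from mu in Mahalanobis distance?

Step 1 — centre the observation: (x - mu) = (-3, -1, 1).

Step 2 — invert Sigma (cofactor / det for 3×3, or solve directly):
  Sigma^{-1} = [[0.381, -0.0952, -0.1429],
 [-0.0952, 0.5238, 0.2857],
 [-0.1429, 0.2857, 0.4286]].

Step 3 — form the quadratic (x - mu)^T · Sigma^{-1} · (x - mu):
  Sigma^{-1} · (x - mu) = (-1.1905, 0.0476, 0.5714).
  (x - mu)^T · [Sigma^{-1} · (x - mu)] = (-3)·(-1.1905) + (-1)·(0.0476) + (1)·(0.5714) = 4.0952.

Step 4 — take square root: d = √(4.0952) ≈ 2.0237.

d(x, mu) = √(4.0952) ≈ 2.0237


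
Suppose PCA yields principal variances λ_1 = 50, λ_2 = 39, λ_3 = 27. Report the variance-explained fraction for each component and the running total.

Step 1 — total variance = trace(Sigma) = Σ λ_i = 50 + 39 + 27 = 116.

Step 2 — fraction explained by component i = λ_i / Σ λ:
  PC1: 50/116 = 0.431
  PC2: 39/116 = 0.3362
  PC3: 27/116 = 0.2328

Step 3 — cumulative fraction after k components = (λ_1 + ... + λ_k) / Σ λ:
  k = 1: 50/116 = 0.431
  k = 2: (50 + 39)/116 = 89/116 = 0.7672
  k = 3: (50 + 39 + 27)/116 = 116/116 = 1

Summary (fraction, with percent):

explained: PC1 0.431 (43.1%), PC2 0.3362 (33.62%), PC3 0.2328 (23.28%);  cumulative: 0.431, 0.7672, 1


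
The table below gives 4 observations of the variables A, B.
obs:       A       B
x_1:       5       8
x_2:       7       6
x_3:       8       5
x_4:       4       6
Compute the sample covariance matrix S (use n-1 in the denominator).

Step 1 — column means:
  mean(A) = (5 + 7 + 8 + 4) / 4 = 24/4 = 6
  mean(B) = (8 + 6 + 5 + 6) / 4 = 25/4 = 6.25

Step 2 — sample covariance S[i,j] = (1/(n-1)) · Σ_k (x_{k,i} - mean_i) · (x_{k,j} - mean_j), with n-1 = 3.
  S[A,A] = ((-1)·(-1) + (1)·(1) + (2)·(2) + (-2)·(-2)) / 3 = 10/3 = 3.3333
  S[A,B] = ((-1)·(1.75) + (1)·(-0.25) + (2)·(-1.25) + (-2)·(-0.25)) / 3 = -4/3 = -1.3333
  S[B,B] = ((1.75)·(1.75) + (-0.25)·(-0.25) + (-1.25)·(-1.25) + (-0.25)·(-0.25)) / 3 = 4.75/3 = 1.5833

S is symmetric (S[j,i] = S[i,j]). Assembling:

S = [[3.3333, -1.3333],
 [-1.3333, 1.5833]]


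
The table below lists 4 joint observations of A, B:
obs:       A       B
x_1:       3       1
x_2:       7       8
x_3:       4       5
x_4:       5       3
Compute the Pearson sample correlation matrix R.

Step 1 — column means:
  mean(A) = (3 + 7 + 4 + 5) / 4 = 19/4 = 4.75
  mean(B) = (1 + 8 + 5 + 3) / 4 = 17/4 = 4.25

Step 2 — sample variances and covariances s[i,j] = (1/(n-1)) · Σ_k (x_{k,i} - mean_i) · (x_{k,j} - mean_j), with n-1 = 3:
  s[A,A] = ((-1.75)·(-1.75) + (2.25)·(2.25) + (-0.75)·(-0.75) + (0.25)·(0.25)) / 3 = 8.75/3 = 2.9167
  s[A,B] = ((-1.75)·(-3.25) + (2.25)·(3.75) + (-0.75)·(0.75) + (0.25)·(-1.25)) / 3 = 13.25/3 = 4.4167
  s[B,B] = ((-3.25)·(-3.25) + (3.75)·(3.75) + (0.75)·(0.75) + (-1.25)·(-1.25)) / 3 = 26.75/3 = 8.9167
  Sample standard deviations s_i = √(s[i,i]):
  s(A) = √(2.9167) = 1.7078
  s(B) = √(8.9167) = 2.9861

Step 3 — r_{ij} = s_{ij} / (s_i · s_j):
  r[A,A] = 1 (diagonal).
  r[A,B] = 4.4167 / (1.7078 · 2.9861) = 4.4167 / 5.0997 = 0.8661
  r[B,B] = 1 (diagonal).

R is symmetric with unit diagonal. Assembling:

R = [[1, 0.8661],
 [0.8661, 1]]
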